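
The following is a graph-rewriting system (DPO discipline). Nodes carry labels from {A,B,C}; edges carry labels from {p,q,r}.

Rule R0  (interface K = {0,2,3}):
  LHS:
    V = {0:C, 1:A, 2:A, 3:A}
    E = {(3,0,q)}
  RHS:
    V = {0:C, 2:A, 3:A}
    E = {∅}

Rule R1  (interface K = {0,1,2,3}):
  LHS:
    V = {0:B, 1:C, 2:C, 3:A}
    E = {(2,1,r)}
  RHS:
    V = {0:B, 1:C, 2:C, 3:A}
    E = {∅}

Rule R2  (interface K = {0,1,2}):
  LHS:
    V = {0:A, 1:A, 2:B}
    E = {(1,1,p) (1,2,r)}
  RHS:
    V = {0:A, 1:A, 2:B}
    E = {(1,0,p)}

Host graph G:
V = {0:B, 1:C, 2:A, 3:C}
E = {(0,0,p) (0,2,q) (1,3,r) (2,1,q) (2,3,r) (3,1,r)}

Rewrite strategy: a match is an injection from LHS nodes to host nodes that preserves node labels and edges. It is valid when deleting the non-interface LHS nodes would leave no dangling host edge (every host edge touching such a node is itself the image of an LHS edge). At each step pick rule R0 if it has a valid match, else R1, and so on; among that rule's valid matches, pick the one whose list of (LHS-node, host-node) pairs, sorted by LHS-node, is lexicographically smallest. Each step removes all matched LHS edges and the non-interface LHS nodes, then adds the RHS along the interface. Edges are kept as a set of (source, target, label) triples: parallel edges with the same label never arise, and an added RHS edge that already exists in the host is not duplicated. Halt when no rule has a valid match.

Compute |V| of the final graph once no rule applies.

Answer: 4

Derivation:
start.  V:4 E:6  edges: 0-p->0 0-q->2 1-r->3 2-q->1 2-r->3 3-r->1
1. fire R1 via {0↦0, 1↦1, 2↦3, 3↦2}  →  V:4 E:5  edges: 0-p->0 0-q->2 1-r->3 2-q->1 2-r->3
2. fire R1 via {0↦0, 1↦3, 2↦1, 3↦2}  →  V:4 E:4  edges: 0-p->0 0-q->2 2-q->1 2-r->3
final graph: no rule applies after step 2
NF nodes: {0:B, 1:C, 2:A, 3:C}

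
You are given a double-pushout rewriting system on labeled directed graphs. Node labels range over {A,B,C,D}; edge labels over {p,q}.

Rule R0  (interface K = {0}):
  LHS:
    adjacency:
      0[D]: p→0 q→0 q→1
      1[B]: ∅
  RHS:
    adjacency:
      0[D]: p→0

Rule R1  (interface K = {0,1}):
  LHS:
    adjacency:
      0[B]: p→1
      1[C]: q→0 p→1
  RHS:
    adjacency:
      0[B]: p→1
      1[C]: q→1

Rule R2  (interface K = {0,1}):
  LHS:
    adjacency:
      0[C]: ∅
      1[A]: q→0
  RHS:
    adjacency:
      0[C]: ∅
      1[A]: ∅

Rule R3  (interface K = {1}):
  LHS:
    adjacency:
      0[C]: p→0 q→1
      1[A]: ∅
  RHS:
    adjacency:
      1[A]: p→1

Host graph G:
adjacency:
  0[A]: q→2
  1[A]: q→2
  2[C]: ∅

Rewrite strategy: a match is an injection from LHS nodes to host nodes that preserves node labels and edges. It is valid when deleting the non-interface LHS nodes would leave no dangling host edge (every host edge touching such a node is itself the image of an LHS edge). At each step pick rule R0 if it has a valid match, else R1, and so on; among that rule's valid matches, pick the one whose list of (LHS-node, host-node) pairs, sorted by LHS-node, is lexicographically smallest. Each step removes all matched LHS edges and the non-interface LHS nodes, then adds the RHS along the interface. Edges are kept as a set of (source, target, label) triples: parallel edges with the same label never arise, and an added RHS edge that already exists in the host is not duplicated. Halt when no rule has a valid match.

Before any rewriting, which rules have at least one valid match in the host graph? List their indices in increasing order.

R0: no valid match — LHS pattern not found
R1: no valid match — LHS pattern not found
R2: 2 valid matches — {0↦2, 1↦0}, {0↦2, 1↦1}
R3: no valid match — LHS pattern not found

Answer: [R2]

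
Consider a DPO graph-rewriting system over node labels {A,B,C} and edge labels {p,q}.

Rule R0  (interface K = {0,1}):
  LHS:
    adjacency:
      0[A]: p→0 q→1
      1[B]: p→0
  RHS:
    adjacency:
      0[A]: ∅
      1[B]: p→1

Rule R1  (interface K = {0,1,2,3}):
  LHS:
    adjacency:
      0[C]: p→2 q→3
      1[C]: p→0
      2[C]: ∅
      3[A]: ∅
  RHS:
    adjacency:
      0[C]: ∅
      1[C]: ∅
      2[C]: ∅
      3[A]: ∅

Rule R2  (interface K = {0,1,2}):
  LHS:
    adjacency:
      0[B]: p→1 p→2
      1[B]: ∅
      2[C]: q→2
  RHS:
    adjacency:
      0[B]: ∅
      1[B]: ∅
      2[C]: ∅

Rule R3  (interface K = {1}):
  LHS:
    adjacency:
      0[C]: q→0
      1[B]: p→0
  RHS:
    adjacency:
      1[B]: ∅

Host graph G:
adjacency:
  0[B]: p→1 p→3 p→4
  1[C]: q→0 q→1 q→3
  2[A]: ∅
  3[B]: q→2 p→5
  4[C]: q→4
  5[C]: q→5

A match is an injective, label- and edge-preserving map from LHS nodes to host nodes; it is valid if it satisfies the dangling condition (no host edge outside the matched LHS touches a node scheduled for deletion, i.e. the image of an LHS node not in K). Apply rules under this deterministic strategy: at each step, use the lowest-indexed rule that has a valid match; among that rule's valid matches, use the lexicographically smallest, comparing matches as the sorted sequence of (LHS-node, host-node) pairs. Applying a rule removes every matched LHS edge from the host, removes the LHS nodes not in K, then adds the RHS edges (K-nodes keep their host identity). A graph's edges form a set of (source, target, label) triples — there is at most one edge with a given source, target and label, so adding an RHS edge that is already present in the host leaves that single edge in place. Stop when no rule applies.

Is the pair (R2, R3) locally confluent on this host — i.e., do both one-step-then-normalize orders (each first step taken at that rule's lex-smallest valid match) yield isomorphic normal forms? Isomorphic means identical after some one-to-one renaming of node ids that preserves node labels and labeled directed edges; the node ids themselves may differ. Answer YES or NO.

Answer: YES

Derivation:
branch R2-first: apply at {0↦0, 1↦3, 2↦1} → |E|=7, then 2 more step(s) → NF |V|=4 |E|=3 V={0:B, 1:C, 2:A, 3:B} E=1-q->0 1-q->3 3-q->2
branch R3-first: apply at {0↦4, 1↦0} → |E|=8, then 2 more step(s) → NF |V|=4 |E|=3 V={0:B, 1:C, 2:A, 3:B} E=1-q->0 1-q->3 3-q->2
graphs isomorphic (equal up to label-preserving node renaming)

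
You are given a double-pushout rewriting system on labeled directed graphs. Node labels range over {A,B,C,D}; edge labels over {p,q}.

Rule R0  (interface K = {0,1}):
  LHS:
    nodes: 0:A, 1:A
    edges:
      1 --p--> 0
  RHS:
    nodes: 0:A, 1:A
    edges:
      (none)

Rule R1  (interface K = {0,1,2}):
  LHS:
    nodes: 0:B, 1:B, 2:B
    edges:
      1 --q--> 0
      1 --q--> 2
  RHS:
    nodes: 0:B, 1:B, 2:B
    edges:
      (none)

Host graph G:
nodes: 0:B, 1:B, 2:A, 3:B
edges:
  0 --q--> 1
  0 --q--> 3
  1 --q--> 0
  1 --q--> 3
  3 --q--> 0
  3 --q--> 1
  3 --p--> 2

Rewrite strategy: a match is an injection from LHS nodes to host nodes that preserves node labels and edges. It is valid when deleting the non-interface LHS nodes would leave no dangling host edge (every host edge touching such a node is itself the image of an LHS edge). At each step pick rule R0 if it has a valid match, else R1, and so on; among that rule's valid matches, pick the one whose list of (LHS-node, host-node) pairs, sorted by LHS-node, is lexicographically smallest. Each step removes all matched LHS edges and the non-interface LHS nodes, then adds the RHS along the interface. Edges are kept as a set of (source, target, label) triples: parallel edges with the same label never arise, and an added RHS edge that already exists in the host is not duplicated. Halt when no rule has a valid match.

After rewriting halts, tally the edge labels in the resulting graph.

[0] host  ⇒  4 nodes, 7 edges  {0-q->1 0-q->3 1-q->0 1-q->3 3-q->0 3-q->1 3-p->2}
[1] R1 @ {0↦0, 1↦1, 2↦3}  ⇒  4 nodes, 5 edges  {0-q->1 0-q->3 3-q->0 3-q->1 3-p->2}
[2] R1 @ {0↦0, 1↦3, 2↦1}  ⇒  4 nodes, 3 edges  {0-q->1 0-q->3 3-p->2}
[3] R1 @ {0↦1, 1↦0, 2↦3}  ⇒  4 nodes, 1 edges  {3-p->2}
normal form: no rule applies after step 3
NF edges: [(3, 2, 'p')]

Answer: p:1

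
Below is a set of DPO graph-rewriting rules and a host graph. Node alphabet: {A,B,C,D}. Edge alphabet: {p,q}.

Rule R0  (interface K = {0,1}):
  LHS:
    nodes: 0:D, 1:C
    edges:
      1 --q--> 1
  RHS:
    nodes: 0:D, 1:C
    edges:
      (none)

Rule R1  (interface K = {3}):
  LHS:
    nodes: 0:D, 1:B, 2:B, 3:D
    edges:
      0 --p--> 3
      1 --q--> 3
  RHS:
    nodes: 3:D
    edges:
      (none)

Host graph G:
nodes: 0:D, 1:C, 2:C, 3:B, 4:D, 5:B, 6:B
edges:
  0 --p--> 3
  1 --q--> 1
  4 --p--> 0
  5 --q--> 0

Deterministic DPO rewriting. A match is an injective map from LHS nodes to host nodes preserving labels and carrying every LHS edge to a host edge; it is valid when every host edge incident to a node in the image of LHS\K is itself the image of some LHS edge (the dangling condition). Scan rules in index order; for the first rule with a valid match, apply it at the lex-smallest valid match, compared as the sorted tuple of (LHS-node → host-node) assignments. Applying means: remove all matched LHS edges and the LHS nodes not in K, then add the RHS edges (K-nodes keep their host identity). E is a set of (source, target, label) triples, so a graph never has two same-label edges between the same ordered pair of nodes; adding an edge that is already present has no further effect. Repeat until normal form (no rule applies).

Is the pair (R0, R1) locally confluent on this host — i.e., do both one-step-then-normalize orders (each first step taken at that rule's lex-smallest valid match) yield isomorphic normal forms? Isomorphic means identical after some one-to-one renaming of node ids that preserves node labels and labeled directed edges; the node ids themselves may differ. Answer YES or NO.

Answer: YES

Derivation:
branch R0-first: apply at {0↦0, 1↦1} → |E|=3, then 1 more step(s) → NF |V|=4 |E|=1 V={0:D, 1:C, 2:C, 3:B} E=0-p->3
branch R1-first: apply at {0↦4, 1↦5, 2↦6, 3↦0} → |E|=2, then 1 more step(s) → NF |V|=4 |E|=1 V={0:D, 1:C, 2:C, 3:B} E=0-p->3
graphs isomorphic (equal up to label-preserving node renaming)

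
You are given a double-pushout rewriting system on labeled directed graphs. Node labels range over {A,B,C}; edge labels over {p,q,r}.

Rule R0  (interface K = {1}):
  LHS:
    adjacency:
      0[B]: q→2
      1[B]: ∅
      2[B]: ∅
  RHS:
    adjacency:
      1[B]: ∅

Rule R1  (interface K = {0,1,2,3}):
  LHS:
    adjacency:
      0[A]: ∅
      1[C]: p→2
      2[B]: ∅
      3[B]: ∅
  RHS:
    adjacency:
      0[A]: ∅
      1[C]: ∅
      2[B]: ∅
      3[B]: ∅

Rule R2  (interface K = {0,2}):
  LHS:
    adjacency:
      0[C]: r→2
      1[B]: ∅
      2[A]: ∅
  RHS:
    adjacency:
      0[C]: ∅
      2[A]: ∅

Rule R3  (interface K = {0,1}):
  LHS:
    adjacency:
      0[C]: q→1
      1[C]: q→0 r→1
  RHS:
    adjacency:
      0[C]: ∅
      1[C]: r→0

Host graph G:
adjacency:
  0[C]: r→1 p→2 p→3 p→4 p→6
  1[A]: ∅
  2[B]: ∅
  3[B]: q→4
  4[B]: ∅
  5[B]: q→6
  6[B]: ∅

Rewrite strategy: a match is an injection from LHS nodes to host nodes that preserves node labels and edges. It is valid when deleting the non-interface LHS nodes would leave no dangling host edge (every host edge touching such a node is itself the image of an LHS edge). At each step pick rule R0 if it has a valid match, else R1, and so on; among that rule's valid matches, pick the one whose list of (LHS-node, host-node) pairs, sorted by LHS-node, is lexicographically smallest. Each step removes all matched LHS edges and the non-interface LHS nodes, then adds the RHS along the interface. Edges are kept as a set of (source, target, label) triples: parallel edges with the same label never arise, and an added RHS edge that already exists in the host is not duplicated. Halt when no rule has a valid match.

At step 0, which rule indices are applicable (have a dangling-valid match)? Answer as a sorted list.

Answer: [R1]

Steps:
R0: no valid match — 6 raw matches, all fail dangling condition
R1: 16 valid matches — {0↦1, 1↦0, 2↦2, 3↦3}, {0↦1, 1↦0, 2↦2, 3↦4}, {0↦1, 1↦0, 2↦2, 3↦5} (+13 more)
R2: no valid match — 5 raw matches, all fail dangling condition
R3: no valid match — LHS pattern not found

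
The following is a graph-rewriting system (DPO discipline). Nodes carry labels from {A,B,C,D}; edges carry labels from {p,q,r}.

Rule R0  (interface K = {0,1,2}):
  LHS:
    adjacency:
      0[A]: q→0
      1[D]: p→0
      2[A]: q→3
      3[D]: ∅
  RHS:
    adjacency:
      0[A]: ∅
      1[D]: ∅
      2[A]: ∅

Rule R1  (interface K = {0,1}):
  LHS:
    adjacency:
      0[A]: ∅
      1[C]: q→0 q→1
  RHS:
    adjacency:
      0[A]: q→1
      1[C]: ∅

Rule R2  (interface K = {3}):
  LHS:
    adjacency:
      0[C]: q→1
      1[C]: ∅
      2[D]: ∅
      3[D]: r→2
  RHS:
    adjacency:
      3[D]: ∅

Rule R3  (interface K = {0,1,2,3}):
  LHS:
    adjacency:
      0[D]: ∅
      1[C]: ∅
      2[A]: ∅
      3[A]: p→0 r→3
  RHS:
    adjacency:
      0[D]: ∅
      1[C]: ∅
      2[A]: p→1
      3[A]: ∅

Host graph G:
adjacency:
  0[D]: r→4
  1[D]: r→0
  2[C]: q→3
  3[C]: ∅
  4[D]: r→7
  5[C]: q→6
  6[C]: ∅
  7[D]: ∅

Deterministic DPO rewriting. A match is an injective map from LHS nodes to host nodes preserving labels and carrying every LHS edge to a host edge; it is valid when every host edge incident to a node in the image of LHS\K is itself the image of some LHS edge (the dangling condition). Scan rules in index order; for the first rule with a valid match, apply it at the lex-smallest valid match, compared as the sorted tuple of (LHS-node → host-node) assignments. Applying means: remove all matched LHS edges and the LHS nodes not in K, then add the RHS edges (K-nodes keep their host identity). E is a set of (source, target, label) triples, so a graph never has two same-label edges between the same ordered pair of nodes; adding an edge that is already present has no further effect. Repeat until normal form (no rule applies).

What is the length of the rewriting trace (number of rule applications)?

start.  V:8 E:5  edges: 0-r->4 1-r->0 2-q->3 4-r->7 5-q->6
1. fire R2 via {0↦2, 1↦3, 2↦7, 3↦4}  →  V:5 E:3  edges: 0-r->4 1-r->0 5-q->6
2. fire R2 via {0↦5, 1↦6, 2↦4, 3↦0}  →  V:2 E:1  edges: 1-r->0
final graph: no rule applies after step 2

Answer: 2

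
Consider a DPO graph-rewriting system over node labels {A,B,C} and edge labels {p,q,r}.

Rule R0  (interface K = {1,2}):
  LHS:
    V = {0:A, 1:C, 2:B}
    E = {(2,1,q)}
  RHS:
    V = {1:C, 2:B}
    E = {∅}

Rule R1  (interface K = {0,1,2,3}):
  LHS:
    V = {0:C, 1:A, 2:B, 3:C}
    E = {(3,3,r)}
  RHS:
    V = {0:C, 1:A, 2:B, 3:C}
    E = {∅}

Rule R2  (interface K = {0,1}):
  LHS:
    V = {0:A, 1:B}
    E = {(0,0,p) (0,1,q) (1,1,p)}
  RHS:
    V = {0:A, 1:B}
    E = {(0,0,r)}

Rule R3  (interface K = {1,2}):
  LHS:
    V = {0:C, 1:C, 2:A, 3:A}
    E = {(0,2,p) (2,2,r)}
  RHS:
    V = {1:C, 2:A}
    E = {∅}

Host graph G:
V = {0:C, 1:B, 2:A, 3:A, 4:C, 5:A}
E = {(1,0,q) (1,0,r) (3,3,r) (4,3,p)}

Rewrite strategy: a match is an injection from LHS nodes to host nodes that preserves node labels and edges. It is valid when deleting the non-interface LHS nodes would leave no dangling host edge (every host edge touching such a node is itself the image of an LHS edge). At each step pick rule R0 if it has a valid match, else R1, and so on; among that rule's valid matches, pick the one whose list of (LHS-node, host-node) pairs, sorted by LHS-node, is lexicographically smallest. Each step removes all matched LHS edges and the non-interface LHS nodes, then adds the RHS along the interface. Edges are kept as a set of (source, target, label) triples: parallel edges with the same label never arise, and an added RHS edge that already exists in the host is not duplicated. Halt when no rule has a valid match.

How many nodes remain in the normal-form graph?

start.  V:6 E:4  edges: 1-q->0 1-r->0 3-r->3 4-p->3
1. fire R0 via {0↦2, 1↦0, 2↦1}  →  V:5 E:3  edges: 1-r->0 3-r->3 4-p->3
2. fire R3 via {0↦4, 1↦0, 2↦3, 3↦5}  →  V:3 E:1  edges: 1-r->0
halt: no rule applies after step 2
NF nodes: {0:C, 1:B, 3:A}

Answer: 3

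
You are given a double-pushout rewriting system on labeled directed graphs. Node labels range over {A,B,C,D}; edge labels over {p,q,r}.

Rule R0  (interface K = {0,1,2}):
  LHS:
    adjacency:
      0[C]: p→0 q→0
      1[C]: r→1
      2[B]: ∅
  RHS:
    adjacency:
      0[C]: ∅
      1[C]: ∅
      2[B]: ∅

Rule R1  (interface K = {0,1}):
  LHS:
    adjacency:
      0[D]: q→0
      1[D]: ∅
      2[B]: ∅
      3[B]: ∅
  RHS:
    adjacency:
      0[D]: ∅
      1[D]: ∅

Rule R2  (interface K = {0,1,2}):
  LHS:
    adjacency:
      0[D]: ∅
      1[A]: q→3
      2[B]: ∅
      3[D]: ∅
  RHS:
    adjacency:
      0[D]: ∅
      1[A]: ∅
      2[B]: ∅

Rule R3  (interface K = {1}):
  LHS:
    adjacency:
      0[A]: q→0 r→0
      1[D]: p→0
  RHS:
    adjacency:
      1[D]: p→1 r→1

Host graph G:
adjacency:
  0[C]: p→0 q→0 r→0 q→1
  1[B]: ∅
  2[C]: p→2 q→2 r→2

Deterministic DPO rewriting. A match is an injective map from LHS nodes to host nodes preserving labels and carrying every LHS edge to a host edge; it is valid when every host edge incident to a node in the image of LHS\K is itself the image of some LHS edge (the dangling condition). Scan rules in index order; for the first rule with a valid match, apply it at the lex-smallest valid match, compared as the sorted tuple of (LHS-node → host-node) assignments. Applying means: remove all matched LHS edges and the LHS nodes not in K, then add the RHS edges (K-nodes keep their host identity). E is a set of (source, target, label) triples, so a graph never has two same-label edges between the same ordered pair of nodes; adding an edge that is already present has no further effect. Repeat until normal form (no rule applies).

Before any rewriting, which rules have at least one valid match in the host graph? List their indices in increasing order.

R0: 2 valid matches — {0↦0, 1↦2, 2↦1}, {0↦2, 1↦0, 2↦1}
R1: no valid match — LHS pattern not found
R2: no valid match — LHS pattern not found
R3: no valid match — LHS pattern not found

Answer: [R0]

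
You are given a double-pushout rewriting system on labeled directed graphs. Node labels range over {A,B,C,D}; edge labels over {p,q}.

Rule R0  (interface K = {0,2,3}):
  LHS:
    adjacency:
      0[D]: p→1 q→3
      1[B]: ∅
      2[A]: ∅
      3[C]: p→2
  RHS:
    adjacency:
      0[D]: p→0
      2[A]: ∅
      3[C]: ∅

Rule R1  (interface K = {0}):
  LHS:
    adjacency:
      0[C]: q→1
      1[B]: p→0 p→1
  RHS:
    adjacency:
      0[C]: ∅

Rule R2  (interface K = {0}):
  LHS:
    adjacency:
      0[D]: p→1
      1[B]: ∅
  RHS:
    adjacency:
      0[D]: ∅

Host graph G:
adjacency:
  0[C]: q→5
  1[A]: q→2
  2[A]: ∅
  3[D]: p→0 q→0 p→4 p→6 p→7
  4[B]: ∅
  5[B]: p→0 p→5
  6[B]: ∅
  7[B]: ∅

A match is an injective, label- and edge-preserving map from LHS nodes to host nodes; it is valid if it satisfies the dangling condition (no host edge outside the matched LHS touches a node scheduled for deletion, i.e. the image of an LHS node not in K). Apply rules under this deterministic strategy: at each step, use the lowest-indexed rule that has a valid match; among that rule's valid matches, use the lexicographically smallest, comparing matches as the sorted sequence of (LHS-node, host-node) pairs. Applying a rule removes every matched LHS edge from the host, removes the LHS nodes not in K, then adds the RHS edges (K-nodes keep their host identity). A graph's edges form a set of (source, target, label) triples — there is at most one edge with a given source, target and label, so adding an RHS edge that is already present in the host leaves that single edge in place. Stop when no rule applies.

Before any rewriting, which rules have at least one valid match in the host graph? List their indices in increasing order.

R0: no valid match — LHS pattern not found
R1: 1 valid match — {0↦0, 1↦5}
R2: 3 valid matches — {0↦3, 1↦4}, {0↦3, 1↦6}, {0↦3, 1↦7}

Answer: [R1,R2]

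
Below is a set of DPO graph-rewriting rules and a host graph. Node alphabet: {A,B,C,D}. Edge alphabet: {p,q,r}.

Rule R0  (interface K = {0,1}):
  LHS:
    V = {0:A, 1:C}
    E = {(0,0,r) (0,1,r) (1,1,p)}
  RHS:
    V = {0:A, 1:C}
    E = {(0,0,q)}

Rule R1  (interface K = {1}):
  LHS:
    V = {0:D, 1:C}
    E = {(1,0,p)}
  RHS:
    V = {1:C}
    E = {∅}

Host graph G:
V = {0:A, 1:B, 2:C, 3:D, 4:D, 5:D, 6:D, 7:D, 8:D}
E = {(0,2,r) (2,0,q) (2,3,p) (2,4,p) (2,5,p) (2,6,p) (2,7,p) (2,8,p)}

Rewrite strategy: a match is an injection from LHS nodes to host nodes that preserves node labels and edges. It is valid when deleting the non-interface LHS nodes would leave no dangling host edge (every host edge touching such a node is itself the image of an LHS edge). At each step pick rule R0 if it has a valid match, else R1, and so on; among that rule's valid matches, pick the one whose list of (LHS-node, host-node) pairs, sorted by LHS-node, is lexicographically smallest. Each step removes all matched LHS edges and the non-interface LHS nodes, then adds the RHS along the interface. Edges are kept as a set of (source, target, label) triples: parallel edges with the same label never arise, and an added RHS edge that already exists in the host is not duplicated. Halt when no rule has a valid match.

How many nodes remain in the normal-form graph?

[0] host  ⇒  9 nodes, 8 edges  {0-r->2 2-q->0 2-p->3 2-p->4 2-p->5 2-p->6 2-p->7 2-p->8}
[1] R1 @ {0↦3, 1↦2}  ⇒  8 nodes, 7 edges  {0-r->2 2-q->0 2-p->4 2-p->5 2-p->6 2-p->7 2-p->8}
[2] R1 @ {0↦4, 1↦2}  ⇒  7 nodes, 6 edges  {0-r->2 2-q->0 2-p->5 2-p->6 2-p->7 2-p->8}
[3] R1 @ {0↦5, 1↦2}  ⇒  6 nodes, 5 edges  {0-r->2 2-q->0 2-p->6 2-p->7 2-p->8}
[4] R1 @ {0↦6, 1↦2}  ⇒  5 nodes, 4 edges  {0-r->2 2-q->0 2-p->7 2-p->8}
[5] R1 @ {0↦7, 1↦2}  ⇒  4 nodes, 3 edges  {0-r->2 2-q->0 2-p->8}
[6] R1 @ {0↦8, 1↦2}  ⇒  3 nodes, 2 edges  {0-r->2 2-q->0}
halt: no rule applies after step 6
NF nodes: {0:A, 1:B, 2:C}

Answer: 3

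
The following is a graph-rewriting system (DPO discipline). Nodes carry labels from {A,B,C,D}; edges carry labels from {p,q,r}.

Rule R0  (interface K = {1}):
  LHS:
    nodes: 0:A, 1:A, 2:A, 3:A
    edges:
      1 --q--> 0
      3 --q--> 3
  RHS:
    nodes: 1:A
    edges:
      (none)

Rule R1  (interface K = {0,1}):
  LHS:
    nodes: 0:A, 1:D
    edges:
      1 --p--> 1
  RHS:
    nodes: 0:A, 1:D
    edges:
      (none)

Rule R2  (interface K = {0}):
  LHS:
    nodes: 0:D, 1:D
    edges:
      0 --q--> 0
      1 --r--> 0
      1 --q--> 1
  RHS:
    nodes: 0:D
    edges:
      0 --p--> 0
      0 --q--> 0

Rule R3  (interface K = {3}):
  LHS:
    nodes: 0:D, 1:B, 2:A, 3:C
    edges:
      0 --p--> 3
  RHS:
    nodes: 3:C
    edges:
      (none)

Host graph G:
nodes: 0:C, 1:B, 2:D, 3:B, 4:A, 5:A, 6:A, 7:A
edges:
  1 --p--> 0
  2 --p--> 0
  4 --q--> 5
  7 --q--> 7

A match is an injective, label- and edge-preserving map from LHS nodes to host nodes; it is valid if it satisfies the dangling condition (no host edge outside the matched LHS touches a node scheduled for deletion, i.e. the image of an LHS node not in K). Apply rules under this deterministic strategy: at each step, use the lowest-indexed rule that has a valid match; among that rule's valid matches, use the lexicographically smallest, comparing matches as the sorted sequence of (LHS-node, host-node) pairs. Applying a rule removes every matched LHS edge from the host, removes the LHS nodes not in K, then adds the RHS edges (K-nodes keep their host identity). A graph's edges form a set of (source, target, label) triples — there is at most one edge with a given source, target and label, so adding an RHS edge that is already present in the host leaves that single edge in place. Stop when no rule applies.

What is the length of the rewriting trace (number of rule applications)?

Answer: 2

Steps:
[0] host  ⇒  8 nodes, 4 edges  {1-p->0 2-p->0 4-q->5 7-q->7}
[1] R0 @ {0↦5, 1↦4, 2↦6, 3↦7}  ⇒  5 nodes, 2 edges  {1-p->0 2-p->0}
[2] R3 @ {0↦2, 1↦3, 2↦4, 3↦0}  ⇒  2 nodes, 1 edges  {1-p->0}
normal form: no rule applies after step 2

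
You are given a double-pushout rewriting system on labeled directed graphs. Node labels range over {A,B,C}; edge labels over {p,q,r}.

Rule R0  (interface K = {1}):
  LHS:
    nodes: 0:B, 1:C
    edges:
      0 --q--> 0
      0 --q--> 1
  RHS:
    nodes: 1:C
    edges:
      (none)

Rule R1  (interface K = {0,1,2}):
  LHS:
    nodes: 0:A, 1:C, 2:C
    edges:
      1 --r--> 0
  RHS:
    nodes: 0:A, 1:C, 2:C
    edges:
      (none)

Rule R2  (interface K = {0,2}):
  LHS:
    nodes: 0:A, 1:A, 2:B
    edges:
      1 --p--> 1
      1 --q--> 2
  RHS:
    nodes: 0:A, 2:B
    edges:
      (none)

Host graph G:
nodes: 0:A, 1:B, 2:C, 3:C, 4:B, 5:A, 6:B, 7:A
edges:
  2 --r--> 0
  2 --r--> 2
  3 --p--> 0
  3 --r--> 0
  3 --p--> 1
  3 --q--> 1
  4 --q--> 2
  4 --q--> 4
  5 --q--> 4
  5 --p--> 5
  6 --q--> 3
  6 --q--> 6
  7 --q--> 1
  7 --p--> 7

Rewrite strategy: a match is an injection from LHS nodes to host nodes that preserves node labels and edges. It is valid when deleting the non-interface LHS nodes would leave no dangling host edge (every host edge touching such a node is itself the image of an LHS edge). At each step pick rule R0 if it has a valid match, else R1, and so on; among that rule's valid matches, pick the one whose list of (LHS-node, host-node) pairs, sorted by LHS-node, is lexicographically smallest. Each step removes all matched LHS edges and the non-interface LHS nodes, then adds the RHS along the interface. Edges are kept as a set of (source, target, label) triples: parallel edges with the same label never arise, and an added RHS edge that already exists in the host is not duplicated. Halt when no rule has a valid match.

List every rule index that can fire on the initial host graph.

Answer: [R0,R1,R2]

Rewrite trace:
R0: 1 valid match — {0↦6, 1↦3}
R1: 2 valid matches — {0↦0, 1↦2, 2↦3}, {0↦0, 1↦3, 2↦2}
R2: 4 valid matches — {0↦0, 1↦5, 2↦4}, {0↦0, 1↦7, 2↦1}, {0↦5, 1↦7, 2↦1} (+1 more)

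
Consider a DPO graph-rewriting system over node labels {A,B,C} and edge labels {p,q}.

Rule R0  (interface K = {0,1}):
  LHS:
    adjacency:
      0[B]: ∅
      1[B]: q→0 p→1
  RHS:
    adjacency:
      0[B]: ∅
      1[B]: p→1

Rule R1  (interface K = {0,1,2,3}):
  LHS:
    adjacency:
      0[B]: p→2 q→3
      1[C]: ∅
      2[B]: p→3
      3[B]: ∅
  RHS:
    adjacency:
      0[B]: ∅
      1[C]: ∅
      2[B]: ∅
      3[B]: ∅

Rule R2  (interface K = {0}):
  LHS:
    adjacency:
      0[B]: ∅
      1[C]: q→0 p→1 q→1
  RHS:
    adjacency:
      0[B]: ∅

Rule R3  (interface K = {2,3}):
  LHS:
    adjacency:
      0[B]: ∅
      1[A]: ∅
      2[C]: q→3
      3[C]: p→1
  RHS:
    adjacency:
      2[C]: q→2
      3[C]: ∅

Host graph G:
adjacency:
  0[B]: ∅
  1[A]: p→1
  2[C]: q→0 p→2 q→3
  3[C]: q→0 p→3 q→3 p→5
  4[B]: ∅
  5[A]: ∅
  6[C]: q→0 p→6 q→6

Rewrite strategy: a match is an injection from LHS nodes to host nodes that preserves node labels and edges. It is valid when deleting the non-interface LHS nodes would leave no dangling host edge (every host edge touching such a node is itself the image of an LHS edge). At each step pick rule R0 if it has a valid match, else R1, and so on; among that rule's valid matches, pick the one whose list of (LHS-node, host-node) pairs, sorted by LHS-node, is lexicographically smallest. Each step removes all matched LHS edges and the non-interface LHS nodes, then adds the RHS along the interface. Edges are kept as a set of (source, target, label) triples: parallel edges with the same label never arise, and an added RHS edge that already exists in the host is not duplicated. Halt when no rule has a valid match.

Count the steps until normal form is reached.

Answer: 4

Rewrite trace:
start.  V:7 E:11  edges: 1-p->1 2-q->0 2-p->2 2-q->3 3-q->0 3-p->3 3-q->3 3-p->5 6-q->0 6-p->6 6-q->6
1. fire R2 via {0↦0, 1↦6}  →  V:6 E:8  edges: 1-p->1 2-q->0 2-p->2 2-q->3 3-q->0 3-p->3 3-q->3 3-p->5
2. fire R3 via {0↦4, 1↦5, 2↦2, 3↦3}  →  V:4 E:7  edges: 1-p->1 2-q->0 2-p->2 2-q->2 3-q->0 3-p->3 3-q->3
3. fire R2 via {0↦0, 1↦2}  →  V:3 E:4  edges: 1-p->1 3-q->0 3-p->3 3-q->3
4. fire R2 via {0↦0, 1↦3}  →  V:2 E:1  edges: 1-p->1
final graph: no rule applies after step 4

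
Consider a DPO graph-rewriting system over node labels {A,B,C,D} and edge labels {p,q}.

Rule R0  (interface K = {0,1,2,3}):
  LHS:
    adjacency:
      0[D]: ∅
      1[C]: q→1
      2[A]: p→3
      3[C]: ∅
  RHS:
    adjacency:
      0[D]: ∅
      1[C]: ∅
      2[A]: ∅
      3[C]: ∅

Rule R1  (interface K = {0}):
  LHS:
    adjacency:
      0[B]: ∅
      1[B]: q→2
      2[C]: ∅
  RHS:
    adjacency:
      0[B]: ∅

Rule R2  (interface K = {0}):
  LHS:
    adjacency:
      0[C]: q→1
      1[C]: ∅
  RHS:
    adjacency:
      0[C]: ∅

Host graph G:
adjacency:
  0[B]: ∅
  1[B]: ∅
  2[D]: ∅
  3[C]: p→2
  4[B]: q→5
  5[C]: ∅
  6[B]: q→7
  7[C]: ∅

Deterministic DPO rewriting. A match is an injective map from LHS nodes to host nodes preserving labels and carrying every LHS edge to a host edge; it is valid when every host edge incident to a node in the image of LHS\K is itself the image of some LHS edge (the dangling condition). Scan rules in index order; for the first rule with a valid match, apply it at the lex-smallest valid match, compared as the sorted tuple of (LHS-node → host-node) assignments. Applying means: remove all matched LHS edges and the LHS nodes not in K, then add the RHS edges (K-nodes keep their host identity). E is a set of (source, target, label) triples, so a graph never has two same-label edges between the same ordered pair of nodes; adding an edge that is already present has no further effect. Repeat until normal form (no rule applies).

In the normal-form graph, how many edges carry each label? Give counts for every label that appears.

Answer: p:1

Derivation:
initial: |V|=8 |E|=3  E = 3-p->2 4-q->5 6-q->7
step 1: apply R1 at {0↦0, 1↦4, 2↦5}  → |V|=6 |E|=2  E = 3-p->2 6-q->7
step 2: apply R1 at {0↦0, 1↦6, 2↦7}  → |V|=4 |E|=1  E = 3-p->2
halt: no rule applies after step 2
NF edges: [(3, 2, 'p')]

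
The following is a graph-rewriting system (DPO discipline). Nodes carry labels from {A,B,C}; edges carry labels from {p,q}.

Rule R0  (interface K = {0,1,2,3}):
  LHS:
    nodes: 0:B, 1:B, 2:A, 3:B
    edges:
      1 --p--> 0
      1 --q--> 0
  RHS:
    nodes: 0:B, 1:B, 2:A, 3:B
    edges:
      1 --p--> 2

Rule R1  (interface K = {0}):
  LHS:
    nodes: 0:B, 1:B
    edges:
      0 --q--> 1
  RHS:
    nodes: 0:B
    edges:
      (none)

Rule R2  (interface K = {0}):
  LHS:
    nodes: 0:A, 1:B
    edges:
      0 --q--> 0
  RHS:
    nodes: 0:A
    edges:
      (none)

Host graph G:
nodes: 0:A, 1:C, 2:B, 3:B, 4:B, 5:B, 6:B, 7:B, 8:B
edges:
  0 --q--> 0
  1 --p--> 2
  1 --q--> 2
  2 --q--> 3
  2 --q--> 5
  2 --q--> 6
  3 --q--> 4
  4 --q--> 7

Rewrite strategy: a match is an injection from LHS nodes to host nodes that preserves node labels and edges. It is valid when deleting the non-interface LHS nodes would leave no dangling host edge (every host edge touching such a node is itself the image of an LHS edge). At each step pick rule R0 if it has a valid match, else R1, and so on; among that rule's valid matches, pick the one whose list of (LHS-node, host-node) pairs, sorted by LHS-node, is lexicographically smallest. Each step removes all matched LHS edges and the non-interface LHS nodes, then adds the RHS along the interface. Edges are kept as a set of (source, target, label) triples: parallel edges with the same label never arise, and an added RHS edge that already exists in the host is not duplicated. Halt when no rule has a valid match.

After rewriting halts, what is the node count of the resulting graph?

Answer: 3

Steps:
[0] host  ⇒  9 nodes, 8 edges  {0-q->0 1-p->2 1-q->2 2-q->3 2-q->5 2-q->6 3-q->4 4-q->7}
[1] R1 @ {0↦2, 1↦5}  ⇒  8 nodes, 7 edges  {0-q->0 1-p->2 1-q->2 2-q->3 2-q->6 3-q->4 4-q->7}
[2] R1 @ {0↦2, 1↦6}  ⇒  7 nodes, 6 edges  {0-q->0 1-p->2 1-q->2 2-q->3 3-q->4 4-q->7}
[3] R1 @ {0↦4, 1↦7}  ⇒  6 nodes, 5 edges  {0-q->0 1-p->2 1-q->2 2-q->3 3-q->4}
[4] R1 @ {0↦3, 1↦4}  ⇒  5 nodes, 4 edges  {0-q->0 1-p->2 1-q->2 2-q->3}
[5] R1 @ {0↦2, 1↦3}  ⇒  4 nodes, 3 edges  {0-q->0 1-p->2 1-q->2}
[6] R2 @ {0↦0, 1↦8}  ⇒  3 nodes, 2 edges  {1-p->2 1-q->2}
halt: no rule applies after step 6
NF nodes: {0:A, 1:C, 2:B}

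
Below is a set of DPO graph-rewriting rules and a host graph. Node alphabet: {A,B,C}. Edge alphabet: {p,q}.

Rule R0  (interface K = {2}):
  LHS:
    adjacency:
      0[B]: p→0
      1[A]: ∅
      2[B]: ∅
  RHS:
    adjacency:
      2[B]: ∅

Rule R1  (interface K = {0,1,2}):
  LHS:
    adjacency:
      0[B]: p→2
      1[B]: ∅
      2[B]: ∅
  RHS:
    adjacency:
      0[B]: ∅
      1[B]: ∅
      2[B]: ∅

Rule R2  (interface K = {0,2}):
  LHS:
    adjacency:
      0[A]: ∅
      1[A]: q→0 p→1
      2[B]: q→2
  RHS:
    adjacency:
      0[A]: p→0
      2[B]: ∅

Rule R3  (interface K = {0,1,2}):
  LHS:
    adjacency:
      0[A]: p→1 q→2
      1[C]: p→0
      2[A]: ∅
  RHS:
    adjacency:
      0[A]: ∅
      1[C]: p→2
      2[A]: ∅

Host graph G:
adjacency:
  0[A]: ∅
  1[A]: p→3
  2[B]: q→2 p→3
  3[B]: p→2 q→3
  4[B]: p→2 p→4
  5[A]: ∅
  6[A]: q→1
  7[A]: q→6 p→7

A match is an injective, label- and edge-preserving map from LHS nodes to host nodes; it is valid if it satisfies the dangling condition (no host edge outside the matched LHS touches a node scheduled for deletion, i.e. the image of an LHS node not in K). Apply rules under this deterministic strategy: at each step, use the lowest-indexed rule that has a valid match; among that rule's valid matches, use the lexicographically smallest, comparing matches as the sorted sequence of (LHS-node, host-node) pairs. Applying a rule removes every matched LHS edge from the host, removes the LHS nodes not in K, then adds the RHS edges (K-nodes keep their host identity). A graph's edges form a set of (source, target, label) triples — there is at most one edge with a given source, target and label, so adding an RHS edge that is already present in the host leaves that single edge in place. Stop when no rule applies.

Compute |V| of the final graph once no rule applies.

start.  V:8 E:10  edges: 1-p->3 2-q->2 2-p->3 3-p->2 3-q->3 4-p->2 4-p->4 6-q->1 7-q->6 7-p->7
1. fire R1 via {0↦2, 1↦4, 2↦3}  →  V:8 E:9  edges: 1-p->3 2-q->2 3-p->2 3-q->3 4-p->2 4-p->4 6-q->1 7-q->6 7-p->7
2. fire R1 via {0↦3, 1↦4, 2↦2}  →  V:8 E:8  edges: 1-p->3 2-q->2 3-q->3 4-p->2 4-p->4 6-q->1 7-q->6 7-p->7
3. fire R1 via {0↦4, 1↦3, 2↦2}  →  V:8 E:7  edges: 1-p->3 2-q->2 3-q->3 4-p->4 6-q->1 7-q->6 7-p->7
4. fire R0 via {0↦4, 1↦0, 2↦2}  →  V:6 E:6  edges: 1-p->3 2-q->2 3-q->3 6-q->1 7-q->6 7-p->7
5. fire R2 via {0↦6, 1↦7, 2↦2}  →  V:5 E:4  edges: 1-p->3 3-q->3 6-q->1 6-p->6
6. fire R2 via {0↦1, 1↦6, 2↦3}  →  V:4 E:2  edges: 1-p->1 1-p->3
final graph: no rule applies after step 6
NF nodes: {1:A, 2:B, 3:B, 5:A}

Answer: 4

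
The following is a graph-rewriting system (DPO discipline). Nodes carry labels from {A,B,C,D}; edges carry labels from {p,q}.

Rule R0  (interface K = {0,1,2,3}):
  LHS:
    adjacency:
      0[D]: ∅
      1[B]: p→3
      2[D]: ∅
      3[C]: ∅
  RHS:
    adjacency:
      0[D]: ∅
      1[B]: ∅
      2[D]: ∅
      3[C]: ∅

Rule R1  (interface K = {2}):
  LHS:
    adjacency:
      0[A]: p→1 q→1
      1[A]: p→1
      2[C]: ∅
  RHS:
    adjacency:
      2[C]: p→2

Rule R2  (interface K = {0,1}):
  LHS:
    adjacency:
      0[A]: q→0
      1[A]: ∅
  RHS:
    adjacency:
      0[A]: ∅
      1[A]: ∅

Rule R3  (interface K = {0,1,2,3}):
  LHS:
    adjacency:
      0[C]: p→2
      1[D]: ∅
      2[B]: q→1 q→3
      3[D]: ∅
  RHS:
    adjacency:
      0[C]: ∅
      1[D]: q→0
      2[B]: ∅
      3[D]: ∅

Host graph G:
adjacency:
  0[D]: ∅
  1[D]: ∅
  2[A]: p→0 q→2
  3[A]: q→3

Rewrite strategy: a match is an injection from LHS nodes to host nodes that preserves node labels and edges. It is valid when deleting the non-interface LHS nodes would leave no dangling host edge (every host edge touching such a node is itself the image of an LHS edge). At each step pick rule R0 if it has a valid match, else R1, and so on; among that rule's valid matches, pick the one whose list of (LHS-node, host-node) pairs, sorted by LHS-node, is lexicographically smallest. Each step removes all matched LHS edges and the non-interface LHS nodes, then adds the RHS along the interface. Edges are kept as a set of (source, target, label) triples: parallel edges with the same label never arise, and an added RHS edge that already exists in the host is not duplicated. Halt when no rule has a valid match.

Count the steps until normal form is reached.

initial: |V|=4 |E|=3  E = 2-p->0 2-q->2 3-q->3
step 1: apply R2 at {0↦2, 1↦3}  → |V|=4 |E|=2  E = 2-p->0 3-q->3
step 2: apply R2 at {0↦3, 1↦2}  → |V|=4 |E|=1  E = 2-p->0
normal form: no rule applies after step 2

Answer: 2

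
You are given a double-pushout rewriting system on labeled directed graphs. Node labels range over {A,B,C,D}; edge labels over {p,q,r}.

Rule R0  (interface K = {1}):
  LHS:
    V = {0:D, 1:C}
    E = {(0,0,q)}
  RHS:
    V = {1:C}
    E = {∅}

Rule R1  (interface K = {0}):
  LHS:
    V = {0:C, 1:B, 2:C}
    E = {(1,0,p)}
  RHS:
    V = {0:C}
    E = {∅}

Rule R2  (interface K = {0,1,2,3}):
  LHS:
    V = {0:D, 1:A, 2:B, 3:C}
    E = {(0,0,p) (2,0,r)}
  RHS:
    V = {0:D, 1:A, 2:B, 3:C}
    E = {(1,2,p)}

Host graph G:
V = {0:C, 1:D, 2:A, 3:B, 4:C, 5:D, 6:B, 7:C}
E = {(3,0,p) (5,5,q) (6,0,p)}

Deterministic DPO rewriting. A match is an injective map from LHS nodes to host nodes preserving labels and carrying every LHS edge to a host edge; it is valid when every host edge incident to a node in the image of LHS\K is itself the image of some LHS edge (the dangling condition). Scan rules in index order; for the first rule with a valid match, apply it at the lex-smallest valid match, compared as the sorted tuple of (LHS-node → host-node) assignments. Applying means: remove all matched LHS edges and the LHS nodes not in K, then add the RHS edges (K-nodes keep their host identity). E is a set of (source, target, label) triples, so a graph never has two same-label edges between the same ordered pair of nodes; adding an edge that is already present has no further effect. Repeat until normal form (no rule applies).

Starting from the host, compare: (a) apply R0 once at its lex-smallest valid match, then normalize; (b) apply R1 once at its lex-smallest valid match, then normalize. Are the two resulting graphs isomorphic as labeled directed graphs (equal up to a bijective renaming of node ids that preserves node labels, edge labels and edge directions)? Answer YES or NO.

branch R0-first: apply at {0↦5, 1↦0} → |E|=2, then 2 more step(s) → NF |V|=3 |E|=0 V={0:C, 1:D, 2:A} E=∅
branch R1-first: apply at {0↦0, 1↦3, 2↦4} → |E|=2, then 2 more step(s) → NF |V|=3 |E|=0 V={0:C, 1:D, 2:A} E=∅
graphs isomorphic (equal up to label-preserving node renaming)

Answer: YES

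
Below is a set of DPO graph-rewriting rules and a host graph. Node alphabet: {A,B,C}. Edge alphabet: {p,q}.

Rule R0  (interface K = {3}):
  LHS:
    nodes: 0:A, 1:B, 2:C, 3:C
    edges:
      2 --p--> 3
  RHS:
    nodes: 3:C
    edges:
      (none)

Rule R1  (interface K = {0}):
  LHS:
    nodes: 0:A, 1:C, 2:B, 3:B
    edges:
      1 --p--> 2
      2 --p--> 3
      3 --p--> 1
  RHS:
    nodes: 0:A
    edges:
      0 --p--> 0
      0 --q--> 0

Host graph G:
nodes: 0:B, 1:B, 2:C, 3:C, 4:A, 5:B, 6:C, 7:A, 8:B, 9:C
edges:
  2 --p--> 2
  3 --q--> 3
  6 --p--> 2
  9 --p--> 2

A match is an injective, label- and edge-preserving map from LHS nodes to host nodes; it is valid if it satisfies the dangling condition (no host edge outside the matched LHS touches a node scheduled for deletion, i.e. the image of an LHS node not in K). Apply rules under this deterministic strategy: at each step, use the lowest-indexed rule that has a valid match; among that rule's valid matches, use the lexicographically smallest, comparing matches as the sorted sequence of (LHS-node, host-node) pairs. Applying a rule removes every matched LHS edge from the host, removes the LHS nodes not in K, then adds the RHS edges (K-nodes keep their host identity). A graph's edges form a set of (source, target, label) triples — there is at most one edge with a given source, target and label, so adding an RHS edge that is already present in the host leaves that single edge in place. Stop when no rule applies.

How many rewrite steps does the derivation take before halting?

Answer: 2

Rewrite trace:
initial: |V|=10 |E|=4  E = 2-p->2 3-q->3 6-p->2 9-p->2
step 1: apply R0 at {0↦4, 1↦0, 2↦6, 3↦2}  → |V|=7 |E|=3  E = 2-p->2 3-q->3 9-p->2
step 2: apply R0 at {0↦7, 1↦1, 2↦9, 3↦2}  → |V|=4 |E|=2  E = 2-p->2 3-q->3
halt: no rule applies after step 2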